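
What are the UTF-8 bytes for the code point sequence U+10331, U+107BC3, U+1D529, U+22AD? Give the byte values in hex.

U+10331: 4-byte form → F0 90 8C B1.
U+107BC3: 4-byte form → F4 87 AF 83.
U+1D529: 4-byte form → F0 9D 94 A9.
U+22AD: 3-byte form → E2 8A AD.
Concatenated (15 bytes): F0 90 8C B1 F4 87 AF 83 F0 9D 94 A9 E2 8A AD.

F0 90 8C B1 F4 87 AF 83 F0 9D 94 A9 E2 8A AD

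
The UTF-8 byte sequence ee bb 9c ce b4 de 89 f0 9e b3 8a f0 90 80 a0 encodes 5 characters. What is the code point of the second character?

U+03B4

Offset 0: leading byte 0xEE = 11101110 → 3-byte char #1 = EE BB 9C.
Offset 3: leading byte 0xCE = 11001110 → 2-byte char #2 = CE B4.
Leading byte 0xCE = 11001110 matches 110xxxxx → 2-byte sequence.
Byte 1: 0xCE = 11001110, payload 01110 (5 bits).
Byte 2: 0xB4 = 10110100 (10xxxxxx ✓), payload 110100.
Concatenate: 01110110100 = 0x3B4 (11 bits → U+03B4).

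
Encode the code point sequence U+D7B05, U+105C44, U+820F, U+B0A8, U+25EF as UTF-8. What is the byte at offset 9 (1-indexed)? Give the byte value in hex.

1-indexed offset 9 is 0-indexed offset 8.
U+D7B05 → 4-byte form F3 97 AC 85 at offsets 0–3.
U+105C44 → 4-byte form F4 85 B1 84 at offsets 4–7.
U+820F → 3-byte form E8 88 8F at offsets 8–10.
Offset 8 falls in char 3's range; it's byte 1 of E8 88 8F = 0xE8.

0xE8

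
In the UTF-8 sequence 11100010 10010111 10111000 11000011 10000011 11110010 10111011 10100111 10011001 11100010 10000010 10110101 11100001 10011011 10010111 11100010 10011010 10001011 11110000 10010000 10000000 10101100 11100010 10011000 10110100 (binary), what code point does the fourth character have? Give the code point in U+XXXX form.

U+20B5

Offset 0: leading byte 0xE2 = 11100010 → 3-byte char #1 = E2 97 B8.
Offset 3: leading byte 0xC3 = 11000011 → 2-byte char #2 = C3 83.
Offset 5: leading byte 0xF2 = 11110010 → 4-byte char #3 = F2 BB A7 99.
Offset 9: leading byte 0xE2 = 11100010 → 3-byte char #4 = E2 82 B5.
Leading byte 0xE2 = 11100010 matches 1110xxxx → 3-byte sequence.
Byte 1: 0xE2 = 11100010, payload 0010 (4 bits).
Byte 2: 0x82 = 10000010 (10xxxxxx ✓), payload 000010.
Byte 3: 0xB5 = 10110101 (10xxxxxx ✓), payload 110101.
Concatenate: 0010000010110101 = 0x20B5 (16 bits → U+20B5).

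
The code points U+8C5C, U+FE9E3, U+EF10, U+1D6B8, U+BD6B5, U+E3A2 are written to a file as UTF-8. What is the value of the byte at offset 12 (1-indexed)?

0x9D

1-indexed offset 12 is 0-indexed offset 11.
U+8C5C → 3-byte form E8 B1 9C at offsets 0–2.
U+FE9E3 → 4-byte form F3 BE A7 A3 at offsets 3–6.
U+EF10 → 3-byte form EE BC 90 at offsets 7–9.
U+1D6B8 → 4-byte form F0 9D 9A B8 at offsets 10–13.
Offset 11 falls in char 4's range; it's byte 2 of F0 9D 9A B8 = 0x9D.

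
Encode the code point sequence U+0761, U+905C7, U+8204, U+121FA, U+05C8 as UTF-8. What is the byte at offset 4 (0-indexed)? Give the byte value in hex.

0x97

U+0761 → 2-byte form DD A1 at offsets 0–1.
U+905C7 → 4-byte form F2 90 97 87 at offsets 2–5.
Offset 4 falls in char 2's range; it's byte 3 of F2 90 97 87 = 0x97.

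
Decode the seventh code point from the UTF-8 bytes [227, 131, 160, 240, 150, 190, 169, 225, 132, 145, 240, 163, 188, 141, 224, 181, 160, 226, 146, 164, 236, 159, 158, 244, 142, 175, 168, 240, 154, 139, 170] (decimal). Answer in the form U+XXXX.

U+C7DE

Offset 0: leading byte 0xE3 = 11100011 → 3-byte char #1 = E3 83 A0.
Offset 3: leading byte 0xF0 = 11110000 → 4-byte char #2 = F0 96 BE A9.
Offset 7: leading byte 0xE1 = 11100001 → 3-byte char #3 = E1 84 91.
Offset 10: leading byte 0xF0 = 11110000 → 4-byte char #4 = F0 A3 BC 8D.
Offset 14: leading byte 0xE0 = 11100000 → 3-byte char #5 = E0 B5 A0.
Offset 17: leading byte 0xE2 = 11100010 → 3-byte char #6 = E2 92 A4.
Offset 20: leading byte 0xEC = 11101100 → 3-byte char #7 = EC 9F 9E.
Leading byte 0xEC = 11101100 matches 1110xxxx → 3-byte sequence.
Byte 1: 0xEC = 11101100, payload 1100 (4 bits).
Byte 2: 0x9F = 10011111 (10xxxxxx ✓), payload 011111.
Byte 3: 0x9E = 10011110 (10xxxxxx ✓), payload 011110.
Concatenate: 1100011111011110 = 0xC7DE (16 bits → U+C7DE).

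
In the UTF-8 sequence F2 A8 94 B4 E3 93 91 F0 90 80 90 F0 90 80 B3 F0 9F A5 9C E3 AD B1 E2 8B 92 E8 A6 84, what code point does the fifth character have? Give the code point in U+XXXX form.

U+1F95C

Offset 0: leading byte 0xF2 = 11110010 → 4-byte char #1 = F2 A8 94 B4.
Offset 4: leading byte 0xE3 = 11100011 → 3-byte char #2 = E3 93 91.
Offset 7: leading byte 0xF0 = 11110000 → 4-byte char #3 = F0 90 80 90.
Offset 11: leading byte 0xF0 = 11110000 → 4-byte char #4 = F0 90 80 B3.
Offset 15: leading byte 0xF0 = 11110000 → 4-byte char #5 = F0 9F A5 9C.
Leading byte 0xF0 = 11110000 matches 11110xxx → 4-byte sequence.
Byte 1: 0xF0 = 11110000, payload 000 (3 bits).
Byte 2: 0x9F = 10011111 (10xxxxxx ✓), payload 011111.
Byte 3: 0xA5 = 10100101 (10xxxxxx ✓), payload 100101.
Byte 4: 0x9C = 10011100 (10xxxxxx ✓), payload 011100.
Concatenate: 000011111100101011100 = 0x1F95C (21 bits → U+1F95C).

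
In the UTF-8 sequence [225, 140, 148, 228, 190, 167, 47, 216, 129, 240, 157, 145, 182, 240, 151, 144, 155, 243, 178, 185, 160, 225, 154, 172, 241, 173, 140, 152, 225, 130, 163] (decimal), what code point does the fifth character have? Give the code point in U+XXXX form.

U+1D476

Offset 0: leading byte 0xE1 = 11100001 → 3-byte char #1 = E1 8C 94.
Offset 3: leading byte 0xE4 = 11100100 → 3-byte char #2 = E4 BE A7.
Offset 6: leading byte 0x2F = 00101111 → 1-byte char #3 = 2F.
Offset 7: leading byte 0xD8 = 11011000 → 2-byte char #4 = D8 81.
Offset 9: leading byte 0xF0 = 11110000 → 4-byte char #5 = F0 9D 91 B6.
Leading byte 0xF0 = 11110000 matches 11110xxx → 4-byte sequence.
Byte 1: 0xF0 = 11110000, payload 000 (3 bits).
Byte 2: 0x9D = 10011101 (10xxxxxx ✓), payload 011101.
Byte 3: 0x91 = 10010001 (10xxxxxx ✓), payload 010001.
Byte 4: 0xB6 = 10110110 (10xxxxxx ✓), payload 110110.
Concatenate: 000011101010001110110 = 0x1D476 (21 bits → U+1D476).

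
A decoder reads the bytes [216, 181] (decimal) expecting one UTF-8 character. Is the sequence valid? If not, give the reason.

Leading byte 0xD8 = 11011000 → 2-byte form.
Continuation bytes 0xB5=10110101 all match 10xxxxxx.
Decoded value 0x635 is ≥ 0x80 (shortest form) and not a surrogate.

valid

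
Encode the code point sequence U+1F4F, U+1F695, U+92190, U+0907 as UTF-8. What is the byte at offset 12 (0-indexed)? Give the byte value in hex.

0xA4

U+1F4F → 3-byte form E1 BD 8F at offsets 0–2.
U+1F695 → 4-byte form F0 9F 9A 95 at offsets 3–6.
U+92190 → 4-byte form F2 92 86 90 at offsets 7–10.
U+0907 → 3-byte form E0 A4 87 at offsets 11–13.
Offset 12 falls in char 4's range; it's byte 2 of E0 A4 87 = 0xA4.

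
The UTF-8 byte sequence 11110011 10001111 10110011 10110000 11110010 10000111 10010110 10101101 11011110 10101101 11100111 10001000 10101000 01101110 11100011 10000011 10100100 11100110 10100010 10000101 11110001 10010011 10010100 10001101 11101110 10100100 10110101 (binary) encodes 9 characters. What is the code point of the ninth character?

U+E935

Offset 0: leading byte 0xF3 = 11110011 → 4-byte char #1 = F3 8F B3 B0.
Offset 4: leading byte 0xF2 = 11110010 → 4-byte char #2 = F2 87 96 AD.
Offset 8: leading byte 0xDE = 11011110 → 2-byte char #3 = DE AD.
Offset 10: leading byte 0xE7 = 11100111 → 3-byte char #4 = E7 88 A8.
Offset 13: leading byte 0x6E = 01101110 → 1-byte char #5 = 6E.
Offset 14: leading byte 0xE3 = 11100011 → 3-byte char #6 = E3 83 A4.
Offset 17: leading byte 0xE6 = 11100110 → 3-byte char #7 = E6 A2 85.
Offset 20: leading byte 0xF1 = 11110001 → 4-byte char #8 = F1 93 94 8D.
Offset 24: leading byte 0xEE = 11101110 → 3-byte char #9 = EE A4 B5.
Leading byte 0xEE = 11101110 matches 1110xxxx → 3-byte sequence.
Byte 1: 0xEE = 11101110, payload 1110 (4 bits).
Byte 2: 0xA4 = 10100100 (10xxxxxx ✓), payload 100100.
Byte 3: 0xB5 = 10110101 (10xxxxxx ✓), payload 110101.
Concatenate: 1110100100110101 = 0xE935 (16 bits → U+E935).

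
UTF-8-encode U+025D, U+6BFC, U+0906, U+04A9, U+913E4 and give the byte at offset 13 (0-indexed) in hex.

0xA4

U+025D → 2-byte form C9 9D at offsets 0–1.
U+6BFC → 3-byte form E6 AF BC at offsets 2–4.
U+0906 → 3-byte form E0 A4 86 at offsets 5–7.
U+04A9 → 2-byte form D2 A9 at offsets 8–9.
U+913E4 → 4-byte form F2 91 8F A4 at offsets 10–13.
Offset 13 falls in char 5's range; it's byte 4 of F2 91 8F A4 = 0xA4.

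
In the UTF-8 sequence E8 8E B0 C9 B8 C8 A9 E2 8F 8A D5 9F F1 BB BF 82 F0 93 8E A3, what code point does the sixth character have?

Offset 0: leading byte 0xE8 = 11101000 → 3-byte char #1 = E8 8E B0.
Offset 3: leading byte 0xC9 = 11001001 → 2-byte char #2 = C9 B8.
Offset 5: leading byte 0xC8 = 11001000 → 2-byte char #3 = C8 A9.
Offset 7: leading byte 0xE2 = 11100010 → 3-byte char #4 = E2 8F 8A.
Offset 10: leading byte 0xD5 = 11010101 → 2-byte char #5 = D5 9F.
Offset 12: leading byte 0xF1 = 11110001 → 4-byte char #6 = F1 BB BF 82.
Leading byte 0xF1 = 11110001 matches 11110xxx → 4-byte sequence.
Byte 1: 0xF1 = 11110001, payload 001 (3 bits).
Byte 2: 0xBB = 10111011 (10xxxxxx ✓), payload 111011.
Byte 3: 0xBF = 10111111 (10xxxxxx ✓), payload 111111.
Byte 4: 0x82 = 10000010 (10xxxxxx ✓), payload 000010.
Concatenate: 001111011111111000010 = 0x7BFC2 (21 bits → U+7BFC2).

U+7BFC2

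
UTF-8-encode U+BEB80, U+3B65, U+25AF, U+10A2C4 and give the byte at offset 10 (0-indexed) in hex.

U+BEB80 → 4-byte form F2 BE AE 80 at offsets 0–3.
U+3B65 → 3-byte form E3 AD A5 at offsets 4–6.
U+25AF → 3-byte form E2 96 AF at offsets 7–9.
U+10A2C4 → 4-byte form F4 8A 8B 84 at offsets 10–13.
Offset 10 falls in char 4's range; it's byte 1 of F4 8A 8B 84 = 0xF4.

0xF4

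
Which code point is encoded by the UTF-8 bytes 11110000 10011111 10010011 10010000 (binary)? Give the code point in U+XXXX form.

U+1F4D0

Leading byte 0xF0 = 11110000 matches 11110xxx → 4-byte sequence.
Byte 1: 0xF0 = 11110000, payload 000 (3 bits).
Byte 2: 0x9F = 10011111 (10xxxxxx ✓), payload 011111.
Byte 3: 0x93 = 10010011 (10xxxxxx ✓), payload 010011.
Byte 4: 0x90 = 10010000 (10xxxxxx ✓), payload 010000.
Concatenate: 000011111010011010000 = 0x1F4D0 (21 bits → U+1F4D0).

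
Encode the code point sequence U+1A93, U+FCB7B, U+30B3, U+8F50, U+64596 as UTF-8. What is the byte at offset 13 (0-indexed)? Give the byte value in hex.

U+1A93 → 3-byte form E1 AA 93 at offsets 0–2.
U+FCB7B → 4-byte form F3 BC AD BB at offsets 3–6.
U+30B3 → 3-byte form E3 82 B3 at offsets 7–9.
U+8F50 → 3-byte form E8 BD 90 at offsets 10–12.
U+64596 → 4-byte form F1 A4 96 96 at offsets 13–16.
Offset 13 falls in char 5's range; it's byte 1 of F1 A4 96 96 = 0xF1.

0xF1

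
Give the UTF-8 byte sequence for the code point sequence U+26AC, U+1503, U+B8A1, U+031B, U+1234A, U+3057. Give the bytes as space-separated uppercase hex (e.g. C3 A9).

E2 9A AC E1 94 83 EB A2 A1 CC 9B F0 92 8D 8A E3 81 97

U+26AC: 3-byte form → E2 9A AC.
U+1503: 3-byte form → E1 94 83.
U+B8A1: 3-byte form → EB A2 A1.
U+031B: 2-byte form → CC 9B.
U+1234A: 4-byte form → F0 92 8D 8A.
U+3057: 3-byte form → E3 81 97.
Concatenated (18 bytes): E2 9A AC E1 94 83 EB A2 A1 CC 9B F0 92 8D 8A E3 81 97.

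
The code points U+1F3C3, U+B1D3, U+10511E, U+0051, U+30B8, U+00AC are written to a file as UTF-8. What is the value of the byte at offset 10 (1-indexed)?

1-indexed offset 10 is 0-indexed offset 9.
U+1F3C3 → 4-byte form F0 9F 8F 83 at offsets 0–3.
U+B1D3 → 3-byte form EB 87 93 at offsets 4–6.
U+10511E → 4-byte form F4 85 84 9E at offsets 7–10.
Offset 9 falls in char 3's range; it's byte 3 of F4 85 84 9E = 0x84.

0x84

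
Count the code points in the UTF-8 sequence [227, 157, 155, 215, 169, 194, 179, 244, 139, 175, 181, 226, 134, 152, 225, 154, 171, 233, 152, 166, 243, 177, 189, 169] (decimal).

Byte at offset 0: 0xE3 = 11100011 → 3-byte char (#1). Advance 3.
Byte at offset 3: 0xD7 = 11010111 → 2-byte char (#2). Advance 2.
Byte at offset 5: 0xC2 = 11000010 → 2-byte char (#3). Advance 2.
Byte at offset 7: 0xF4 = 11110100 → 4-byte char (#4). Advance 4.
Byte at offset 11: 0xE2 = 11100010 → 3-byte char (#5). Advance 3.
Byte at offset 14: 0xE1 = 11100001 → 3-byte char (#6). Advance 3.
Byte at offset 17: 0xE9 = 11101001 → 3-byte char (#7). Advance 3.
Byte at offset 20: 0xF3 = 11110011 → 4-byte char (#8). Advance 4.
Reached end at offset 24 after 8 code points.

8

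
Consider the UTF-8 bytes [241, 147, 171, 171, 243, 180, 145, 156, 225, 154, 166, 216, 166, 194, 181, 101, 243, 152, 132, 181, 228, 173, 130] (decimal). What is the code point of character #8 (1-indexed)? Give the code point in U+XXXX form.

Offset 0: leading byte 0xF1 = 11110001 → 4-byte char #1 = F1 93 AB AB.
Offset 4: leading byte 0xF3 = 11110011 → 4-byte char #2 = F3 B4 91 9C.
Offset 8: leading byte 0xE1 = 11100001 → 3-byte char #3 = E1 9A A6.
Offset 11: leading byte 0xD8 = 11011000 → 2-byte char #4 = D8 A6.
Offset 13: leading byte 0xC2 = 11000010 → 2-byte char #5 = C2 B5.
Offset 15: leading byte 0x65 = 01100101 → 1-byte char #6 = 65.
Offset 16: leading byte 0xF3 = 11110011 → 4-byte char #7 = F3 98 84 B5.
Offset 20: leading byte 0xE4 = 11100100 → 3-byte char #8 = E4 AD 82.
Leading byte 0xE4 = 11100100 matches 1110xxxx → 3-byte sequence.
Byte 1: 0xE4 = 11100100, payload 0100 (4 bits).
Byte 2: 0xAD = 10101101 (10xxxxxx ✓), payload 101101.
Byte 3: 0x82 = 10000010 (10xxxxxx ✓), payload 000010.
Concatenate: 0100101101000010 = 0x4B42 (16 bits → U+4B42).

U+4B42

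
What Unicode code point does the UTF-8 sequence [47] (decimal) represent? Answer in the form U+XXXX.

U+002F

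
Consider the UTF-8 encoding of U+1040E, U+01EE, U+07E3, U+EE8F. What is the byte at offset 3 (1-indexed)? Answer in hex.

0x90

1-indexed offset 3 is 0-indexed offset 2.
U+1040E → 4-byte form F0 90 90 8E at offsets 0–3.
Offset 2 falls in char 1's range; it's byte 3 of F0 90 90 8E = 0x90.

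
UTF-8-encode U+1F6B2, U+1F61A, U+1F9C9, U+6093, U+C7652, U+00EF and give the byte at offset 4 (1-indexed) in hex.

1-indexed offset 4 is 0-indexed offset 3.
U+1F6B2 → 4-byte form F0 9F 9A B2 at offsets 0–3.
Offset 3 falls in char 1's range; it's byte 4 of F0 9F 9A B2 = 0xB2.

0xB2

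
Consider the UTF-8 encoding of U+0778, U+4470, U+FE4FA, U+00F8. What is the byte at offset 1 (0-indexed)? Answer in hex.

U+0778 → 2-byte form DD B8 at offsets 0–1.
Offset 1 falls in char 1's range; it's byte 2 of DD B8 = 0xB8.

0xB8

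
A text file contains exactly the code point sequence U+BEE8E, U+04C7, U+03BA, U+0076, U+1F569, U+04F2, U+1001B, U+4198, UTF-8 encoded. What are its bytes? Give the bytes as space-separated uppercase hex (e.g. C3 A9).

U+BEE8E: 4-byte form → F2 BE BA 8E.
U+04C7: 2-byte form → D3 87.
U+03BA: 2-byte form → CE BA.
U+0076: 1-byte form → 76.
U+1F569: 4-byte form → F0 9F 95 A9.
U+04F2: 2-byte form → D3 B2.
U+1001B: 4-byte form → F0 90 80 9B.
U+4198: 3-byte form → E4 86 98.
Concatenated (22 bytes): F2 BE BA 8E D3 87 CE BA 76 F0 9F 95 A9 D3 B2 F0 90 80 9B E4 86 98.

F2 BE BA 8E D3 87 CE BA 76 F0 9F 95 A9 D3 B2 F0 90 80 9B E4 86 98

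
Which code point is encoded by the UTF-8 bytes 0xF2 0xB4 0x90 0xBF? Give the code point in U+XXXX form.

Leading byte 0xF2 = 11110010 matches 11110xxx → 4-byte sequence.
Byte 1: 0xF2 = 11110010, payload 010 (3 bits).
Byte 2: 0xB4 = 10110100 (10xxxxxx ✓), payload 110100.
Byte 3: 0x90 = 10010000 (10xxxxxx ✓), payload 010000.
Byte 4: 0xBF = 10111111 (10xxxxxx ✓), payload 111111.
Concatenate: 010110100010000111111 = 0xB443F (21 bits → U+B443F).

U+B443F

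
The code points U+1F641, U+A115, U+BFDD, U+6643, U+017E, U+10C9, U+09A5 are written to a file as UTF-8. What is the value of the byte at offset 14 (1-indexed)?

1-indexed offset 14 is 0-indexed offset 13.
U+1F641 → 4-byte form F0 9F 99 81 at offsets 0–3.
U+A115 → 3-byte form EA 84 95 at offsets 4–6.
U+BFDD → 3-byte form EB BF 9D at offsets 7–9.
U+6643 → 3-byte form E6 99 83 at offsets 10–12.
U+017E → 2-byte form C5 BE at offsets 13–14.
Offset 13 falls in char 5's range; it's byte 1 of C5 BE = 0xC5.

0xC5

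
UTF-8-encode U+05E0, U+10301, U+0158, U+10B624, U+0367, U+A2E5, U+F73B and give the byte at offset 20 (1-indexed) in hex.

1-indexed offset 20 is 0-indexed offset 19.
U+05E0 → 2-byte form D7 A0 at offsets 0–1.
U+10301 → 4-byte form F0 90 8C 81 at offsets 2–5.
U+0158 → 2-byte form C5 98 at offsets 6–7.
U+10B624 → 4-byte form F4 8B 98 A4 at offsets 8–11.
U+0367 → 2-byte form CD A7 at offsets 12–13.
U+A2E5 → 3-byte form EA 8B A5 at offsets 14–16.
U+F73B → 3-byte form EF 9C BB at offsets 17–19.
Offset 19 falls in char 7's range; it's byte 3 of EF 9C BB = 0xBB.

0xBB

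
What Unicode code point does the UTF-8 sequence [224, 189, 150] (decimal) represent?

Leading byte 0xE0 = 11100000 matches 1110xxxx → 3-byte sequence.
Byte 1: 0xE0 = 11100000, payload 0000 (4 bits).
Byte 2: 0xBD = 10111101 (10xxxxxx ✓), payload 111101.
Byte 3: 0x96 = 10010110 (10xxxxxx ✓), payload 010110.
Concatenate: 0000111101010110 = 0xF56 (16 bits → U+0F56).

U+0F56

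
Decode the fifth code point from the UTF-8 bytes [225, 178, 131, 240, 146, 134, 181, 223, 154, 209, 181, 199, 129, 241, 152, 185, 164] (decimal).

Offset 0: leading byte 0xE1 = 11100001 → 3-byte char #1 = E1 B2 83.
Offset 3: leading byte 0xF0 = 11110000 → 4-byte char #2 = F0 92 86 B5.
Offset 7: leading byte 0xDF = 11011111 → 2-byte char #3 = DF 9A.
Offset 9: leading byte 0xD1 = 11010001 → 2-byte char #4 = D1 B5.
Offset 11: leading byte 0xC7 = 11000111 → 2-byte char #5 = C7 81.
Leading byte 0xC7 = 11000111 matches 110xxxxx → 2-byte sequence.
Byte 1: 0xC7 = 11000111, payload 00111 (5 bits).
Byte 2: 0x81 = 10000001 (10xxxxxx ✓), payload 000001.
Concatenate: 00111000001 = 0x1C1 (11 bits → U+01C1).

U+01C1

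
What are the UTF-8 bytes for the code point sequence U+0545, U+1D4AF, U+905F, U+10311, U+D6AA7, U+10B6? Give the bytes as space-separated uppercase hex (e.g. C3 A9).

U+0545: 2-byte form → D5 85.
U+1D4AF: 4-byte form → F0 9D 92 AF.
U+905F: 3-byte form → E9 81 9F.
U+10311: 4-byte form → F0 90 8C 91.
U+D6AA7: 4-byte form → F3 96 AA A7.
U+10B6: 3-byte form → E1 82 B6.
Concatenated (20 bytes): D5 85 F0 9D 92 AF E9 81 9F F0 90 8C 91 F3 96 AA A7 E1 82 B6.

D5 85 F0 9D 92 AF E9 81 9F F0 90 8C 91 F3 96 AA A7 E1 82 B6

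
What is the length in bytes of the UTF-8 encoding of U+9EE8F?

4

U+9EE8F = 0x9EE8F. UTF-8 uses 1 byte below 0x80, 2 below 0x800, 3 below 0x10000, 4 up to 0x10FFFF. 0x9EE8F is in U+10000–U+10FFFF → 4 bytes.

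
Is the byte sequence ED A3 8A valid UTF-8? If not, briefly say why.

invalid (encodes a surrogate (U+D800–U+DFFF))

Structurally a 3-byte sequence; payload = 0xD8CA.
But 0xD8CA is in U+D800–U+DFFF, the surrogate range. Surrogates are not Unicode scalar values and are forbidden in UTF-8.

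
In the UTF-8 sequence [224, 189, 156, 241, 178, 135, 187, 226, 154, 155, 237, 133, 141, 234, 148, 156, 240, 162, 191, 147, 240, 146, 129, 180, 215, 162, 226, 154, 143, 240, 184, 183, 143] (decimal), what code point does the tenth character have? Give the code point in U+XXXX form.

Offset 0: leading byte 0xE0 = 11100000 → 3-byte char #1 = E0 BD 9C.
Offset 3: leading byte 0xF1 = 11110001 → 4-byte char #2 = F1 B2 87 BB.
Offset 7: leading byte 0xE2 = 11100010 → 3-byte char #3 = E2 9A 9B.
Offset 10: leading byte 0xED = 11101101 → 3-byte char #4 = ED 85 8D.
Offset 13: leading byte 0xEA = 11101010 → 3-byte char #5 = EA 94 9C.
Offset 16: leading byte 0xF0 = 11110000 → 4-byte char #6 = F0 A2 BF 93.
Offset 20: leading byte 0xF0 = 11110000 → 4-byte char #7 = F0 92 81 B4.
Offset 24: leading byte 0xD7 = 11010111 → 2-byte char #8 = D7 A2.
Offset 26: leading byte 0xE2 = 11100010 → 3-byte char #9 = E2 9A 8F.
Offset 29: leading byte 0xF0 = 11110000 → 4-byte char #10 = F0 B8 B7 8F.
Leading byte 0xF0 = 11110000 matches 11110xxx → 4-byte sequence.
Byte 1: 0xF0 = 11110000, payload 000 (3 bits).
Byte 2: 0xB8 = 10111000 (10xxxxxx ✓), payload 111000.
Byte 3: 0xB7 = 10110111 (10xxxxxx ✓), payload 110111.
Byte 4: 0x8F = 10001111 (10xxxxxx ✓), payload 001111.
Concatenate: 000111000110111001111 = 0x38DCF (21 bits → U+38DCF).

U+38DCF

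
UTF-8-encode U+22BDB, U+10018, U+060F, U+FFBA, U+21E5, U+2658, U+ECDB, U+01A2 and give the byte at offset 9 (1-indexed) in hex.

1-indexed offset 9 is 0-indexed offset 8.
U+22BDB → 4-byte form F0 A2 AF 9B at offsets 0–3.
U+10018 → 4-byte form F0 90 80 98 at offsets 4–7.
U+060F → 2-byte form D8 8F at offsets 8–9.
Offset 8 falls in char 3's range; it's byte 1 of D8 8F = 0xD8.

0xD8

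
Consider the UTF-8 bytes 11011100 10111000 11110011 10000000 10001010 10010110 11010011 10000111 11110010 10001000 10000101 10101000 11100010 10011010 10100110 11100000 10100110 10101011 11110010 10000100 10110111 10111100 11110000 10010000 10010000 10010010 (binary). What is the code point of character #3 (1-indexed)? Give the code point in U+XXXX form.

U+04C7

Offset 0: leading byte 0xDC = 11011100 → 2-byte char #1 = DC B8.
Offset 2: leading byte 0xF3 = 11110011 → 4-byte char #2 = F3 80 8A 96.
Offset 6: leading byte 0xD3 = 11010011 → 2-byte char #3 = D3 87.
Leading byte 0xD3 = 11010011 matches 110xxxxx → 2-byte sequence.
Byte 1: 0xD3 = 11010011, payload 10011 (5 bits).
Byte 2: 0x87 = 10000111 (10xxxxxx ✓), payload 000111.
Concatenate: 10011000111 = 0x4C7 (11 bits → U+04C7).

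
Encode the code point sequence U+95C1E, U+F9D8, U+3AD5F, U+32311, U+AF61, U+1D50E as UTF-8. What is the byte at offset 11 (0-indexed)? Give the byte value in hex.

U+95C1E → 4-byte form F2 95 B0 9E at offsets 0–3.
U+F9D8 → 3-byte form EF A7 98 at offsets 4–6.
U+3AD5F → 4-byte form F0 BA B5 9F at offsets 7–10.
U+32311 → 4-byte form F0 B2 8C 91 at offsets 11–14.
Offset 11 falls in char 4's range; it's byte 1 of F0 B2 8C 91 = 0xF0.

0xF0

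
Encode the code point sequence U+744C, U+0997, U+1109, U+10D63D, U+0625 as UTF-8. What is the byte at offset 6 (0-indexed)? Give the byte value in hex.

U+744C → 3-byte form E7 91 8C at offsets 0–2.
U+0997 → 3-byte form E0 A6 97 at offsets 3–5.
U+1109 → 3-byte form E1 84 89 at offsets 6–8.
Offset 6 falls in char 3's range; it's byte 1 of E1 84 89 = 0xE1.

0xE1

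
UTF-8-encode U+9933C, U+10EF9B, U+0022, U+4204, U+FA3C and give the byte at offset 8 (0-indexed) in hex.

U+9933C → 4-byte form F2 99 8C BC at offsets 0–3.
U+10EF9B → 4-byte form F4 8E BE 9B at offsets 4–7.
U+0022 → 1-byte form 22 at offsets 8–8.
Offset 8 falls in char 3's range; it's byte 1 of 22 = 0x22.

0x22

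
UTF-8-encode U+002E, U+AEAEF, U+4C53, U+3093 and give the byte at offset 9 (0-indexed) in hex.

U+002E → 1-byte form 2E at offsets 0–0.
U+AEAEF → 4-byte form F2 AE AB AF at offsets 1–4.
U+4C53 → 3-byte form E4 B1 93 at offsets 5–7.
U+3093 → 3-byte form E3 82 93 at offsets 8–10.
Offset 9 falls in char 4's range; it's byte 2 of E3 82 93 = 0x82.

0x82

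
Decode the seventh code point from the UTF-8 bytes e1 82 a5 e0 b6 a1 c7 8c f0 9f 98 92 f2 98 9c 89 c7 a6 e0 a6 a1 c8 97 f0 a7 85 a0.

Offset 0: leading byte 0xE1 = 11100001 → 3-byte char #1 = E1 82 A5.
Offset 3: leading byte 0xE0 = 11100000 → 3-byte char #2 = E0 B6 A1.
Offset 6: leading byte 0xC7 = 11000111 → 2-byte char #3 = C7 8C.
Offset 8: leading byte 0xF0 = 11110000 → 4-byte char #4 = F0 9F 98 92.
Offset 12: leading byte 0xF2 = 11110010 → 4-byte char #5 = F2 98 9C 89.
Offset 16: leading byte 0xC7 = 11000111 → 2-byte char #6 = C7 A6.
Offset 18: leading byte 0xE0 = 11100000 → 3-byte char #7 = E0 A6 A1.
Leading byte 0xE0 = 11100000 matches 1110xxxx → 3-byte sequence.
Byte 1: 0xE0 = 11100000, payload 0000 (4 bits).
Byte 2: 0xA6 = 10100110 (10xxxxxx ✓), payload 100110.
Byte 3: 0xA1 = 10100001 (10xxxxxx ✓), payload 100001.
Concatenate: 0000100110100001 = 0x9A1 (16 bits → U+09A1).

U+09A1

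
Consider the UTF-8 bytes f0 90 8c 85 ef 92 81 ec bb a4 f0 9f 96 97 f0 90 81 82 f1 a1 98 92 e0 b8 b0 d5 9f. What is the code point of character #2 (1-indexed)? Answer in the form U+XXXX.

Offset 0: leading byte 0xF0 = 11110000 → 4-byte char #1 = F0 90 8C 85.
Offset 4: leading byte 0xEF = 11101111 → 3-byte char #2 = EF 92 81.
Leading byte 0xEF = 11101111 matches 1110xxxx → 3-byte sequence.
Byte 1: 0xEF = 11101111, payload 1111 (4 bits).
Byte 2: 0x92 = 10010010 (10xxxxxx ✓), payload 010010.
Byte 3: 0x81 = 10000001 (10xxxxxx ✓), payload 000001.
Concatenate: 1111010010000001 = 0xF481 (16 bits → U+F481).

U+F481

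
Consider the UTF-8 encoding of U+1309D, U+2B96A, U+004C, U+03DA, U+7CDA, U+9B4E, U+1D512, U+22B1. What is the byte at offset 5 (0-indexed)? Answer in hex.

0xAB

U+1309D → 4-byte form F0 93 82 9D at offsets 0–3.
U+2B96A → 4-byte form F0 AB A5 AA at offsets 4–7.
Offset 5 falls in char 2's range; it's byte 2 of F0 AB A5 AA = 0xAB.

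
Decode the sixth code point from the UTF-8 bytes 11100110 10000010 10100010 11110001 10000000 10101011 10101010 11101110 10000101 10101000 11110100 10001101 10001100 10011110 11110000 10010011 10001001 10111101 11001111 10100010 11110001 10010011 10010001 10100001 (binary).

Offset 0: leading byte 0xE6 = 11100110 → 3-byte char #1 = E6 82 A2.
Offset 3: leading byte 0xF1 = 11110001 → 4-byte char #2 = F1 80 AB AA.
Offset 7: leading byte 0xEE = 11101110 → 3-byte char #3 = EE 85 A8.
Offset 10: leading byte 0xF4 = 11110100 → 4-byte char #4 = F4 8D 8C 9E.
Offset 14: leading byte 0xF0 = 11110000 → 4-byte char #5 = F0 93 89 BD.
Offset 18: leading byte 0xCF = 11001111 → 2-byte char #6 = CF A2.
Leading byte 0xCF = 11001111 matches 110xxxxx → 2-byte sequence.
Byte 1: 0xCF = 11001111, payload 01111 (5 bits).
Byte 2: 0xA2 = 10100010 (10xxxxxx ✓), payload 100010.
Concatenate: 01111100010 = 0x3E2 (11 bits → U+03E2).

U+03E2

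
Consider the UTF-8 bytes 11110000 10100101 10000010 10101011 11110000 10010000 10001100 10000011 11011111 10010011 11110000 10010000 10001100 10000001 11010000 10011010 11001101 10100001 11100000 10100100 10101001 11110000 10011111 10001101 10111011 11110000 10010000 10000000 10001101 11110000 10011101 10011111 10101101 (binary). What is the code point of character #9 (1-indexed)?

Offset 0: leading byte 0xF0 = 11110000 → 4-byte char #1 = F0 A5 82 AB.
Offset 4: leading byte 0xF0 = 11110000 → 4-byte char #2 = F0 90 8C 83.
Offset 8: leading byte 0xDF = 11011111 → 2-byte char #3 = DF 93.
Offset 10: leading byte 0xF0 = 11110000 → 4-byte char #4 = F0 90 8C 81.
Offset 14: leading byte 0xD0 = 11010000 → 2-byte char #5 = D0 9A.
Offset 16: leading byte 0xCD = 11001101 → 2-byte char #6 = CD A1.
Offset 18: leading byte 0xE0 = 11100000 → 3-byte char #7 = E0 A4 A9.
Offset 21: leading byte 0xF0 = 11110000 → 4-byte char #8 = F0 9F 8D BB.
Offset 25: leading byte 0xF0 = 11110000 → 4-byte char #9 = F0 90 80 8D.
Leading byte 0xF0 = 11110000 matches 11110xxx → 4-byte sequence.
Byte 1: 0xF0 = 11110000, payload 000 (3 bits).
Byte 2: 0x90 = 10010000 (10xxxxxx ✓), payload 010000.
Byte 3: 0x80 = 10000000 (10xxxxxx ✓), payload 000000.
Byte 4: 0x8D = 10001101 (10xxxxxx ✓), payload 001101.
Concatenate: 000010000000000001101 = 0x1000D (21 bits → U+1000D).

U+1000D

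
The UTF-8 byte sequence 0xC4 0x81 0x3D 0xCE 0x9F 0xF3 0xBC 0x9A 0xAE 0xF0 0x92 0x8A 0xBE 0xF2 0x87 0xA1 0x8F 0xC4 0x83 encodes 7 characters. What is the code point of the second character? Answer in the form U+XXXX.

Offset 0: leading byte 0xC4 = 11000100 → 2-byte char #1 = C4 81.
Offset 2: leading byte 0x3D = 00111101 → 1-byte char #2 = 3D.
Leading byte 0x3D = 00111101 matches 0xxxxxxx → 1-byte sequence.
Byte 1: 0x3D = 00111101, payload 0111101 (7 bits).
Concatenate: 0111101 = 0x3D (7 bits → U+003D).

U+003D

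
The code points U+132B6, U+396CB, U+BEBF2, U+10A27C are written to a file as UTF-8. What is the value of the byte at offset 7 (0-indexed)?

0x8B

U+132B6 → 4-byte form F0 93 8A B6 at offsets 0–3.
U+396CB → 4-byte form F0 B9 9B 8B at offsets 4–7.
Offset 7 falls in char 2's range; it's byte 4 of F0 B9 9B 8B = 0x8B.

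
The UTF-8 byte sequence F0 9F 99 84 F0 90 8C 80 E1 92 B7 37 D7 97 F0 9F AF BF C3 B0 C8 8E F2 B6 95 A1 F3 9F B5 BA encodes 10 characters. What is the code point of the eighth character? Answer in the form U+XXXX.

U+020E

Offset 0: leading byte 0xF0 = 11110000 → 4-byte char #1 = F0 9F 99 84.
Offset 4: leading byte 0xF0 = 11110000 → 4-byte char #2 = F0 90 8C 80.
Offset 8: leading byte 0xE1 = 11100001 → 3-byte char #3 = E1 92 B7.
Offset 11: leading byte 0x37 = 00110111 → 1-byte char #4 = 37.
Offset 12: leading byte 0xD7 = 11010111 → 2-byte char #5 = D7 97.
Offset 14: leading byte 0xF0 = 11110000 → 4-byte char #6 = F0 9F AF BF.
Offset 18: leading byte 0xC3 = 11000011 → 2-byte char #7 = C3 B0.
Offset 20: leading byte 0xC8 = 11001000 → 2-byte char #8 = C8 8E.
Leading byte 0xC8 = 11001000 matches 110xxxxx → 2-byte sequence.
Byte 1: 0xC8 = 11001000, payload 01000 (5 bits).
Byte 2: 0x8E = 10001110 (10xxxxxx ✓), payload 001110.
Concatenate: 01000001110 = 0x20E (11 bits → U+020E).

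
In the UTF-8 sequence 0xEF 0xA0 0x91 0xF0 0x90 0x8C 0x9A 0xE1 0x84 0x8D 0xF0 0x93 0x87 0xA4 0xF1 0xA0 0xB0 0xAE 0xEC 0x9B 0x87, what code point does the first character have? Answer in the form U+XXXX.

Offset 0: leading byte 0xEF = 11101111 → 3-byte char #1 = EF A0 91.
Leading byte 0xEF = 11101111 matches 1110xxxx → 3-byte sequence.
Byte 1: 0xEF = 11101111, payload 1111 (4 bits).
Byte 2: 0xA0 = 10100000 (10xxxxxx ✓), payload 100000.
Byte 3: 0x91 = 10010001 (10xxxxxx ✓), payload 010001.
Concatenate: 1111100000010001 = 0xF811 (16 bits → U+F811).

U+F811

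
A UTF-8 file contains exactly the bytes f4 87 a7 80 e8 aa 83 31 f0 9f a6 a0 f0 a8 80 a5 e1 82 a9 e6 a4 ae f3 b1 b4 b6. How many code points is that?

Byte at offset 0: 0xF4 = 11110100 → 4-byte char (#1). Advance 4.
Byte at offset 4: 0xE8 = 11101000 → 3-byte char (#2). Advance 3.
Byte at offset 7: 0x31 = 00110001 → 1-byte char (#3). Advance 1.
Byte at offset 8: 0xF0 = 11110000 → 4-byte char (#4). Advance 4.
Byte at offset 12: 0xF0 = 11110000 → 4-byte char (#5). Advance 4.
Byte at offset 16: 0xE1 = 11100001 → 3-byte char (#6). Advance 3.
Byte at offset 19: 0xE6 = 11100110 → 3-byte char (#7). Advance 3.
Byte at offset 22: 0xF3 = 11110011 → 4-byte char (#8). Advance 4.
Reached end at offset 26 after 8 code points.

8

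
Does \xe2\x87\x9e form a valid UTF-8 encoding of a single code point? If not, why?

Leading byte 0xE2 = 11100010 → 3-byte form.
Continuation bytes 0x87=10000111, 0x9E=10011110 all match 10xxxxxx.
Decoded value 0x21DE is ≥ 0x800 (shortest form) and not a surrogate.

valid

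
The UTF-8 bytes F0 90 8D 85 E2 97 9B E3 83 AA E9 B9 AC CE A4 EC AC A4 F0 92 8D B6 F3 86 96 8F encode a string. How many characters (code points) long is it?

Byte at offset 0: 0xF0 = 11110000 → 4-byte char (#1). Advance 4.
Byte at offset 4: 0xE2 = 11100010 → 3-byte char (#2). Advance 3.
Byte at offset 7: 0xE3 = 11100011 → 3-byte char (#3). Advance 3.
Byte at offset 10: 0xE9 = 11101001 → 3-byte char (#4). Advance 3.
Byte at offset 13: 0xCE = 11001110 → 2-byte char (#5). Advance 2.
Byte at offset 15: 0xEC = 11101100 → 3-byte char (#6). Advance 3.
Byte at offset 18: 0xF0 = 11110000 → 4-byte char (#7). Advance 4.
Byte at offset 22: 0xF3 = 11110011 → 4-byte char (#8). Advance 4.
Reached end at offset 26 after 8 code points.

8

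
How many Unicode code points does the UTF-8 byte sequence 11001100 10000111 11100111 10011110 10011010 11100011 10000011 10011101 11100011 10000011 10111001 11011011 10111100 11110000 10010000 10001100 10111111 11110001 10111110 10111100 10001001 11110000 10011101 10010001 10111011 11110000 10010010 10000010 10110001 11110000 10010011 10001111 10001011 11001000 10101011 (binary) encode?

Byte at offset 0: 0xCC = 11001100 → 2-byte char (#1). Advance 2.
Byte at offset 2: 0xE7 = 11100111 → 3-byte char (#2). Advance 3.
Byte at offset 5: 0xE3 = 11100011 → 3-byte char (#3). Advance 3.
Byte at offset 8: 0xE3 = 11100011 → 3-byte char (#4). Advance 3.
Byte at offset 11: 0xDB = 11011011 → 2-byte char (#5). Advance 2.
Byte at offset 13: 0xF0 = 11110000 → 4-byte char (#6). Advance 4.
Byte at offset 17: 0xF1 = 11110001 → 4-byte char (#7). Advance 4.
Byte at offset 21: 0xF0 = 11110000 → 4-byte char (#8). Advance 4.
Byte at offset 25: 0xF0 = 11110000 → 4-byte char (#9). Advance 4.
Byte at offset 29: 0xF0 = 11110000 → 4-byte char (#10). Advance 4.
Byte at offset 33: 0xC8 = 11001000 → 2-byte char (#11). Advance 2.
Reached end at offset 35 after 11 code points.

11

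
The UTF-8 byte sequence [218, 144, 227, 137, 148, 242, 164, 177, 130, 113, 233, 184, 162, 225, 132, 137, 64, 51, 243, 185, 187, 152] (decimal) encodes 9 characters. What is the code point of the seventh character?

U+0040

Offset 0: leading byte 0xDA = 11011010 → 2-byte char #1 = DA 90.
Offset 2: leading byte 0xE3 = 11100011 → 3-byte char #2 = E3 89 94.
Offset 5: leading byte 0xF2 = 11110010 → 4-byte char #3 = F2 A4 B1 82.
Offset 9: leading byte 0x71 = 01110001 → 1-byte char #4 = 71.
Offset 10: leading byte 0xE9 = 11101001 → 3-byte char #5 = E9 B8 A2.
Offset 13: leading byte 0xE1 = 11100001 → 3-byte char #6 = E1 84 89.
Offset 16: leading byte 0x40 = 01000000 → 1-byte char #7 = 40.
Leading byte 0x40 = 01000000 matches 0xxxxxxx → 1-byte sequence.
Byte 1: 0x40 = 01000000, payload 1000000 (7 bits).
Concatenate: 1000000 = 0x40 (7 bits → U+0040).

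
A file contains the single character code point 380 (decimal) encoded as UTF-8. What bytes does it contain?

U+017C = 0x17C = 380 decimal. In range U+0080–U+07FF → 2-byte form: 110xxxxx 10xxxxxx.
Binary (11 bits): 00101111100.
Split 5+6: 00101 | 111100.
Byte 1: 11000101 = 0xC5.
Byte 2: 10111100 = 0xBC.

C5 BC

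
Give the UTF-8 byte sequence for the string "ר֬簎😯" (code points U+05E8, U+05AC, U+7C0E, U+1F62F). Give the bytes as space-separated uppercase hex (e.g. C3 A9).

D7 A8 D6 AC E7 B0 8E F0 9F 98 AF

U+05E8: 2-byte form → D7 A8.
U+05AC: 2-byte form → D6 AC.
U+7C0E: 3-byte form → E7 B0 8E.
U+1F62F: 4-byte form → F0 9F 98 AF.
Concatenated (11 bytes): D7 A8 D6 AC E7 B0 8E F0 9F 98 AF.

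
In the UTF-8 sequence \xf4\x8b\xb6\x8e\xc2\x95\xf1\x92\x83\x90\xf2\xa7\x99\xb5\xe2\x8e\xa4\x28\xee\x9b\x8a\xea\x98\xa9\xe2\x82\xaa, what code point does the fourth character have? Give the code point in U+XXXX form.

Offset 0: leading byte 0xF4 = 11110100 → 4-byte char #1 = F4 8B B6 8E.
Offset 4: leading byte 0xC2 = 11000010 → 2-byte char #2 = C2 95.
Offset 6: leading byte 0xF1 = 11110001 → 4-byte char #3 = F1 92 83 90.
Offset 10: leading byte 0xF2 = 11110010 → 4-byte char #4 = F2 A7 99 B5.
Leading byte 0xF2 = 11110010 matches 11110xxx → 4-byte sequence.
Byte 1: 0xF2 = 11110010, payload 010 (3 bits).
Byte 2: 0xA7 = 10100111 (10xxxxxx ✓), payload 100111.
Byte 3: 0x99 = 10011001 (10xxxxxx ✓), payload 011001.
Byte 4: 0xB5 = 10110101 (10xxxxxx ✓), payload 110101.
Concatenate: 010100111011001110101 = 0xA7675 (21 bits → U+A7675).

U+A7675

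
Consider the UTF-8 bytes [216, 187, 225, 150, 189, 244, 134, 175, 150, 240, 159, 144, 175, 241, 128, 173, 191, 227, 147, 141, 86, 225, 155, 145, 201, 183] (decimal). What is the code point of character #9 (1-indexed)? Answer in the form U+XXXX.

U+0277

Offset 0: leading byte 0xD8 = 11011000 → 2-byte char #1 = D8 BB.
Offset 2: leading byte 0xE1 = 11100001 → 3-byte char #2 = E1 96 BD.
Offset 5: leading byte 0xF4 = 11110100 → 4-byte char #3 = F4 86 AF 96.
Offset 9: leading byte 0xF0 = 11110000 → 4-byte char #4 = F0 9F 90 AF.
Offset 13: leading byte 0xF1 = 11110001 → 4-byte char #5 = F1 80 AD BF.
Offset 17: leading byte 0xE3 = 11100011 → 3-byte char #6 = E3 93 8D.
Offset 20: leading byte 0x56 = 01010110 → 1-byte char #7 = 56.
Offset 21: leading byte 0xE1 = 11100001 → 3-byte char #8 = E1 9B 91.
Offset 24: leading byte 0xC9 = 11001001 → 2-byte char #9 = C9 B7.
Leading byte 0xC9 = 11001001 matches 110xxxxx → 2-byte sequence.
Byte 1: 0xC9 = 11001001, payload 01001 (5 bits).
Byte 2: 0xB7 = 10110111 (10xxxxxx ✓), payload 110111.
Concatenate: 01001110111 = 0x277 (11 bits → U+0277).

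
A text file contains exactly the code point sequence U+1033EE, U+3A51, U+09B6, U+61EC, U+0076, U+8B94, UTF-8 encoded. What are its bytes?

F4 83 8F AE E3 A9 91 E0 A6 B6 E6 87 AC 76 E8 AE 94

U+1033EE: 4-byte form → F4 83 8F AE.
U+3A51: 3-byte form → E3 A9 91.
U+09B6: 3-byte form → E0 A6 B6.
U+61EC: 3-byte form → E6 87 AC.
U+0076: 1-byte form → 76.
U+8B94: 3-byte form → E8 AE 94.
Concatenated (17 bytes): F4 83 8F AE E3 A9 91 E0 A6 B6 E6 87 AC 76 E8 AE 94.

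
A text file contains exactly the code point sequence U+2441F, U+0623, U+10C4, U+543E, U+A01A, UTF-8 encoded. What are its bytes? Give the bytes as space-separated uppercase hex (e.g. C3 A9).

U+2441F: 4-byte form → F0 A4 90 9F.
U+0623: 2-byte form → D8 A3.
U+10C4: 3-byte form → E1 83 84.
U+543E: 3-byte form → E5 90 BE.
U+A01A: 3-byte form → EA 80 9A.
Concatenated (15 bytes): F0 A4 90 9F D8 A3 E1 83 84 E5 90 BE EA 80 9A.

F0 A4 90 9F D8 A3 E1 83 84 E5 90 BE EA 80 9A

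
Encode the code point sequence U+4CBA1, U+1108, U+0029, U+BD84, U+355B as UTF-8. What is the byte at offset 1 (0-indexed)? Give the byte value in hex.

0x8C

U+4CBA1 → 4-byte form F1 8C AE A1 at offsets 0–3.
Offset 1 falls in char 1's range; it's byte 2 of F1 8C AE A1 = 0x8C.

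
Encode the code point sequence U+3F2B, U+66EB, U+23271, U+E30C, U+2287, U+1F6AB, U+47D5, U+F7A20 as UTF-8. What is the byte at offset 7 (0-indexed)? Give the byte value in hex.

0xA3

U+3F2B → 3-byte form E3 BC AB at offsets 0–2.
U+66EB → 3-byte form E6 9B AB at offsets 3–5.
U+23271 → 4-byte form F0 A3 89 B1 at offsets 6–9.
Offset 7 falls in char 3's range; it's byte 2 of F0 A3 89 B1 = 0xA3.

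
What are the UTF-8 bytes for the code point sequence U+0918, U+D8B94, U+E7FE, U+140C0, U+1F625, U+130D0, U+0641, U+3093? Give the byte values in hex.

E0 A4 98 F3 98 AE 94 EE 9F BE F0 94 83 80 F0 9F 98 A5 F0 93 83 90 D9 81 E3 82 93

U+0918: 3-byte form → E0 A4 98.
U+D8B94: 4-byte form → F3 98 AE 94.
U+E7FE: 3-byte form → EE 9F BE.
U+140C0: 4-byte form → F0 94 83 80.
U+1F625: 4-byte form → F0 9F 98 A5.
U+130D0: 4-byte form → F0 93 83 90.
U+0641: 2-byte form → D9 81.
U+3093: 3-byte form → E3 82 93.
Concatenated (27 bytes): E0 A4 98 F3 98 AE 94 EE 9F BE F0 94 83 80 F0 9F 98 A5 F0 93 83 90 D9 81 E3 82 93.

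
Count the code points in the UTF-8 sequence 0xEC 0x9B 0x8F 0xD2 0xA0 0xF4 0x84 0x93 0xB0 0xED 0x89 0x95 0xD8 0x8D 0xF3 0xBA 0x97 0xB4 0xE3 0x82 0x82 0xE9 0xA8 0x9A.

8

Byte at offset 0: 0xEC = 11101100 → 3-byte char (#1). Advance 3.
Byte at offset 3: 0xD2 = 11010010 → 2-byte char (#2). Advance 2.
Byte at offset 5: 0xF4 = 11110100 → 4-byte char (#3). Advance 4.
Byte at offset 9: 0xED = 11101101 → 3-byte char (#4). Advance 3.
Byte at offset 12: 0xD8 = 11011000 → 2-byte char (#5). Advance 2.
Byte at offset 14: 0xF3 = 11110011 → 4-byte char (#6). Advance 4.
Byte at offset 18: 0xE3 = 11100011 → 3-byte char (#7). Advance 3.
Byte at offset 21: 0xE9 = 11101001 → 3-byte char (#8). Advance 3.
Reached end at offset 24 after 8 code points.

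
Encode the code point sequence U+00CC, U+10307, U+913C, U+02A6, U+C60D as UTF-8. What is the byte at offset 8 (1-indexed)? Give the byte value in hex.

1-indexed offset 8 is 0-indexed offset 7.
U+00CC → 2-byte form C3 8C at offsets 0–1.
U+10307 → 4-byte form F0 90 8C 87 at offsets 2–5.
U+913C → 3-byte form E9 84 BC at offsets 6–8.
Offset 7 falls in char 3's range; it's byte 2 of E9 84 BC = 0x84.

0x84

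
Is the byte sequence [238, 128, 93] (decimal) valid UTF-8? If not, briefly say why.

Leading byte 0xEE = 11101110 → 3-byte form.
Byte 3 is 0x5D = 01011101, which is not 10xxxxxx — expected a continuation byte.

invalid (non-continuation byte where continuation expected)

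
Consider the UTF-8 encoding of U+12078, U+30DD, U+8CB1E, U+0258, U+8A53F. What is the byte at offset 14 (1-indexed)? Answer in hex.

1-indexed offset 14 is 0-indexed offset 13.
U+12078 → 4-byte form F0 92 81 B8 at offsets 0–3.
U+30DD → 3-byte form E3 83 9D at offsets 4–6.
U+8CB1E → 4-byte form F2 8C AC 9E at offsets 7–10.
U+0258 → 2-byte form C9 98 at offsets 11–12.
U+8A53F → 4-byte form F2 8A 94 BF at offsets 13–16.
Offset 13 falls in char 5's range; it's byte 1 of F2 8A 94 BF = 0xF2.

0xF2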